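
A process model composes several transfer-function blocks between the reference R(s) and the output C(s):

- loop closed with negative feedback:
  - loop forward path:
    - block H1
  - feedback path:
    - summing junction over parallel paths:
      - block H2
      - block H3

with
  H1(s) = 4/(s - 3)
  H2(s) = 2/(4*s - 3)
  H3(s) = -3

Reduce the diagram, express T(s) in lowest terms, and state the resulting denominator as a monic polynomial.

Step 1: parallel reduction of H2, H3, giving (11 - 12*s)/(4*s - 3)
Step 2: close the feedback loop around H1, (H2+H3), giving (16*s - 12)/(4*s^2 - 63*s + 53)
That last expression is T(s), already simplified. Scaling its denominator by 1/4 (the reciprocal of the leading coefficient) yields the monic denominator.

Hence the answer: s^2 - 63*s/4 + 53/4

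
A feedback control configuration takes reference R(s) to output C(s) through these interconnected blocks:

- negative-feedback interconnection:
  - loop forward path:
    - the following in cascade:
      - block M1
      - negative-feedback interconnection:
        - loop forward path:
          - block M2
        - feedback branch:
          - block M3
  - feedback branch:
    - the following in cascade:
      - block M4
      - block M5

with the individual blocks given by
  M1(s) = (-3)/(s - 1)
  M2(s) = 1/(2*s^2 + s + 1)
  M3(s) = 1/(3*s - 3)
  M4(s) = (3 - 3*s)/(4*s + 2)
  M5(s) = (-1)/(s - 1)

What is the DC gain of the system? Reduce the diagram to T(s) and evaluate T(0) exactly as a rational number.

Step 1. collapse the loop (M2 forward, M3 return); result (3*s - 3)/(6*s^3 - 3*s^2 - 2)
Step 2. combine M1, [M2/(1+M2*M3)] in series; result (-9)/(6*s^3 - 3*s^2 - 2)
Step 3. reduce the series chain M4, M5; result 3/(4*s + 2)
Step 4. reduce the feedback loop with forward (M1*[M2/(1+M2*M3)]) and return (M4*M5); result (-36*s - 18)/(24*s^4 - 6*s^2 - 8*s - 31)
Step 4 gives the overall T(s). Then T(0) = -18/(-31) = 18/31.

Therefore the answer is 18/31.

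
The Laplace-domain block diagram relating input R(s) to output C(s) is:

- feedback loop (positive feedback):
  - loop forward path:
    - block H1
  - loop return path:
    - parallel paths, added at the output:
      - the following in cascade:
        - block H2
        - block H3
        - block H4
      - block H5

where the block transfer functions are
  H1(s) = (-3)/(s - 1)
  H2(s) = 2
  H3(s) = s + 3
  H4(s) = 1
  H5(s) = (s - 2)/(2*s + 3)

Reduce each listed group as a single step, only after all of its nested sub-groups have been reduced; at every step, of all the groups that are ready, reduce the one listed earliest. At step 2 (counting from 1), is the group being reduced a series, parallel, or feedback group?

Step 1 - cascade H2, H3, H4
Step 2 - reduce the parallel group (H2*H3*H4), H5
Step 3 - close the feedback loop around H1, ((H2*H3*H4)+H5)
Step 2 collapses a parallel group.

Hence the answer: parallel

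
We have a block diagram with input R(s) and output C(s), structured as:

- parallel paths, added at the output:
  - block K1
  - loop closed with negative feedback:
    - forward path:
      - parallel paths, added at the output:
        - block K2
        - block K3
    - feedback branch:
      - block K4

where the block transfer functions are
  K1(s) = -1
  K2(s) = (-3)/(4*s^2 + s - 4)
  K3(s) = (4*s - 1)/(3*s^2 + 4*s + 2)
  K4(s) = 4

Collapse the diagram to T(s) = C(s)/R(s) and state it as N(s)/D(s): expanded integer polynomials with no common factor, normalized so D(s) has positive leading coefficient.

[1] sum the parallel branches K2, K3: (16*s^3 - 9*s^2 - 29*s - 2)/(12*s^4 + 19*s^3 - 14*s - 8)
[2] collapse the loop ((K2+K3) forward, K4 return): (16*s^3 - 9*s^2 - 29*s - 2)/(12*s^4 + 83*s^3 - 36*s^2 - 130*s - 16)
[3] combine K1, [(K2+K3)/(1+(K2+K3)*K4)] in parallel, which is the overall transfer function T(s) = C(s)/R(s) in lowest terms

Final answer: (-12*s^4 - 67*s^3 + 27*s^2 + 101*s + 14)/(12*s^4 + 83*s^3 - 36*s^2 - 130*s - 16)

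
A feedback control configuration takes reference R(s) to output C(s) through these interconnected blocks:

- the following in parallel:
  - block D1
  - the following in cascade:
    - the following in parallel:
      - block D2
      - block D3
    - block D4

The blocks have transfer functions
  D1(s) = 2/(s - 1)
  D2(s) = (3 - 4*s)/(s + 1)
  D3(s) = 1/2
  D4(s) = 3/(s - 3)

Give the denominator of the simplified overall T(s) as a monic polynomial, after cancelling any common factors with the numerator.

Step 1 - combine D2, D3 in parallel: (7 - 7*s)/(2*s + 2)
Step 2 - combine (D2+D3), D4 in series: (21 - 21*s)/(2*s^2 - 4*s - 6)
Step 3 - add D1, ((D2+D3)*D4) (parallel): (-17*s^2 + 34*s - 33)/(2*s^3 - 6*s^2 - 2*s + 6)
Step 3 gives the fully reduced T(s), with no common factor left to cancel. The denominator's leading coefficient is 2, so divide each of its coefficients by 2 to get the monic form.

Hence the answer: s^3 - 3*s^2 - s + 3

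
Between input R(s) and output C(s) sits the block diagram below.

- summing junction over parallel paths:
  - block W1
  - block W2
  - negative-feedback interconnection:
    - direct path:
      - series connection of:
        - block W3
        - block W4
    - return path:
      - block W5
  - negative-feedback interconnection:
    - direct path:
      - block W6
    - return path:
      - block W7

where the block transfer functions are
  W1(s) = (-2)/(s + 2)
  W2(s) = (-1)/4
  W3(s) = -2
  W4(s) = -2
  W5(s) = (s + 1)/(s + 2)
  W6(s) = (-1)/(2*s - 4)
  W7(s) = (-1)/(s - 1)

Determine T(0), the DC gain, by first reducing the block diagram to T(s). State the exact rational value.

1. cascade W3, W4; result 4
2. apply the feedback formula to (W3*W4), W5; result (4*s + 8)/(5*s + 6)
3. reduce the feedback loop with forward W6 and return W7; result (1 - s)/(2*s^2 - 6*s + 5)
4. reduce the parallel group W1, W2, [(W3*W4)/(1+(W3*W4)*W5)], [W6/(1+W6*W7)]; result (22*s^4 - 70*s^3 - 29*s^2 + 32*s + 68)/(40*s^4 + 8*s^3 - 188*s^2 + 32*s + 240)
That last expression is T(s); at s = 0 only the constant terms survive, so T(0) = 68/240 = 17/60.

Answer: 17/60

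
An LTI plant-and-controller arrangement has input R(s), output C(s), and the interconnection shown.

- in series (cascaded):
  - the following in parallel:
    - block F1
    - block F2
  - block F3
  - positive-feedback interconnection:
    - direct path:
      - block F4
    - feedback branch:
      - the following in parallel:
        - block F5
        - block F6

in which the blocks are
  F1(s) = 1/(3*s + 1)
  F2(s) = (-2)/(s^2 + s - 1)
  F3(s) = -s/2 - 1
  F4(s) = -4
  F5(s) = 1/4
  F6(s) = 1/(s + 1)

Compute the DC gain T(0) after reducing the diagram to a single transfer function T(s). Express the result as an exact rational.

First reduce the diagram to T(s).

(1) parallel reduction of F1, F2: (s^2 - 5*s - 3)/(3*s^3 + 4*s^2 - 2*s - 1)
(2) add F5, F6 (parallel): (s + 5)/(4*s + 4)
(3) reduce the feedback loop with forward F4 and return (F5+F6): (-2*s - 2)/(s + 3)
(4) combine (F1+F2), F3, [F4/(1-F4*(F5+F6))] in series: (s^4 - 2*s^3 - 16*s^2 - 19*s - 6)/(3*s^4 + 13*s^3 + 10*s^2 - 7*s - 3)
DC gain: substitute s = 0 into T(s) from step 4: T(0) = -6/(-3) = 2.

Answer: 2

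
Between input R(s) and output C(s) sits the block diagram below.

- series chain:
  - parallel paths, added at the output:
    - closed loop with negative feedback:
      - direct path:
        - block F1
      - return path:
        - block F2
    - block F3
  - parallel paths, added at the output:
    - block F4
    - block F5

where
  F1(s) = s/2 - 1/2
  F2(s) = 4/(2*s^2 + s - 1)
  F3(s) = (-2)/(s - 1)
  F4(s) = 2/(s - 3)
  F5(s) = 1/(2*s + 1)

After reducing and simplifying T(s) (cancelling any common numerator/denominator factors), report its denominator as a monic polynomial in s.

Step 1: apply the feedback formula to F1, F2, giving (2*s^3 - s^2 - 2*s + 1)/(4*s^2 + 6*s - 6)
Step 2: reduce the parallel group [F1/(1+F1*F2)], F3, giving (2*s^4 - 3*s^3 - 9*s^2 - 9*s + 11)/(4*s^3 + 2*s^2 - 12*s + 6)
Step 3: sum the parallel branches F4, F5, giving (5*s - 1)/(2*s^2 - 5*s - 3)
Step 4: combine ([F1/(1+F1*F2)]+F3), (F4+F5) in series, giving (10*s^5 - 17*s^4 - 42*s^3 - 36*s^2 + 64*s - 11)/(8*s^5 - 16*s^4 - 46*s^3 + 66*s^2 + 6*s - 18)
No further cancellation is possible in the step-4 result, so that is T(s). Its denominator becomes monic after dividing by the leading coefficient 8.

Answer: s^5 - 2*s^4 - 23*s^3/4 + 33*s^2/4 + 3*s/4 - 9/4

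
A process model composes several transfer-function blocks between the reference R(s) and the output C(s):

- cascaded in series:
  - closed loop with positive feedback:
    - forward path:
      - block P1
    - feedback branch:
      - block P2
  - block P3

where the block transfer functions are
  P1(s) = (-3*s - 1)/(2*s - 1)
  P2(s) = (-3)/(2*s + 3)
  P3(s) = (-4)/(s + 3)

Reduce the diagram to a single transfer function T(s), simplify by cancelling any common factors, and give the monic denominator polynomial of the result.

The answer is s^3 + 7*s^2/4 - 21*s/4 - 9/2.

Reasoning:
Step 1 - close the feedback loop around P1, P2 = (-6*s^2 - 11*s - 3)/(4*s^2 - 5*s - 6)
Step 2 - combine [P1/(1-P1*P2)], P3 in series = (24*s^2 + 44*s + 12)/(4*s^3 + 7*s^2 - 21*s - 18)
The result of step 2 is T(s) in lowest terms. Its denominator has leading coefficient 4; dividing the denominator through by 4 makes it monic.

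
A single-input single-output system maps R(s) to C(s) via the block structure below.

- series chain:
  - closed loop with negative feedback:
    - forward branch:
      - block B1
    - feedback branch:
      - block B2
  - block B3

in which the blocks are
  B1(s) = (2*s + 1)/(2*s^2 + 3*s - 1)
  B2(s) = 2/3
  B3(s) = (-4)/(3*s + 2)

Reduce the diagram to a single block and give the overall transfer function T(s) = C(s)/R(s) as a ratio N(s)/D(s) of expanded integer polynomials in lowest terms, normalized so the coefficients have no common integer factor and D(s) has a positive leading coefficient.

The answer is (-24*s - 12)/(18*s^3 + 51*s^2 + 23*s - 2).

Reasoning:
Step 1 - collapse the loop (B1 forward, B2 return) = (6*s + 3)/(6*s^2 + 13*s - 1)
Step 2 - cascade [B1/(1+B1*B2)], B3; the result is T(s) itself (integer coefficients, no common factor, positive leading denominator coefficient)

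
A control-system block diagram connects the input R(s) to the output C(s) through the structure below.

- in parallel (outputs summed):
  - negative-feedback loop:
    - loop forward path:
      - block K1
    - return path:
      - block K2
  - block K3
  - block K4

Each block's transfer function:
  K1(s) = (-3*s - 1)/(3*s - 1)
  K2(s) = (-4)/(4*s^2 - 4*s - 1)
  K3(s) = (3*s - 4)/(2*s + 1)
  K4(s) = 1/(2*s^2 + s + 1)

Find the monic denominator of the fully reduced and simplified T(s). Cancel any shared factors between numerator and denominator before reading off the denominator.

The answer is s^6 - s^5/3 + s^4/2 + 3*s^3/4 + 43*s^2/48 + 7*s/12 + 5/48.

Reasoning:
Step 1: close the feedback loop around K1, K2, giving (-12*s^3 + 8*s^2 + 7*s + 1)/(12*s^3 - 16*s^2 + 13*s + 5)
Step 2: combine [K1/(1+K1*K2)], K3, K4 in parallel, giving (24*s^6 - 172*s^5 + 194*s^4 - 43*s^3 + 69*s^2 - 24*s - 14)/(48*s^6 - 16*s^5 + 24*s^4 + 36*s^3 + 43*s^2 + 28*s + 5)
That last expression is T(s), already simplified. Scaling its denominator by 1/48 (the reciprocal of the leading coefficient) yields the monic denominator.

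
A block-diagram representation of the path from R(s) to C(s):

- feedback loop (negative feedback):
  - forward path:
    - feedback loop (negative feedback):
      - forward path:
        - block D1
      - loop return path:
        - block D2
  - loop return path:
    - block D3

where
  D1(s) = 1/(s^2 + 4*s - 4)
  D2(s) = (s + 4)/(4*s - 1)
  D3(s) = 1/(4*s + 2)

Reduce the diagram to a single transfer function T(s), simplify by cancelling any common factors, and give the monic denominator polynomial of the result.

Step 1: apply the feedback formula to D1, D2 = (4*s - 1)/(4*s^3 + 15*s^2 - 19*s + 8)
Step 2: collapse the loop ([D1/(1+D1*D2)] forward, D3 return) = (16*s^2 + 4*s - 2)/(16*s^4 + 68*s^3 - 46*s^2 - 2*s + 15)
That last expression is T(s), already simplified. Scaling its denominator by 1/16 (the reciprocal of the leading coefficient) yields the monic denominator.

Final answer: s^4 + 17*s^3/4 - 23*s^2/8 - s/8 + 15/16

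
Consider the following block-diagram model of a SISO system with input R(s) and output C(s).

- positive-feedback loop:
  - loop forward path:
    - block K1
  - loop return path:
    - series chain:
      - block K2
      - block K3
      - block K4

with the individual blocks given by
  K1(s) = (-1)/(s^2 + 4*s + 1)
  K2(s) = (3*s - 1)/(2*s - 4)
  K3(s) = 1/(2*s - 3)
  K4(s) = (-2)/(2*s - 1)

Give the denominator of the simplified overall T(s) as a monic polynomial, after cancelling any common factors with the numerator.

1. combine K2, K3, K4 in series -> (1 - 3*s)/(4*s^3 - 16*s^2 + 19*s - 6)
2. feedback reduction of K1, (K2*K3*K4) -> (-4*s^3 + 16*s^2 - 19*s + 6)/(4*s^5 - 41*s^3 + 54*s^2 - 8*s - 5)
That last expression is T(s), already simplified. Scaling its denominator by 1/4 (the reciprocal of the leading coefficient) yields the monic denominator.

Answer: s^5 - 41*s^3/4 + 27*s^2/2 - 2*s - 5/4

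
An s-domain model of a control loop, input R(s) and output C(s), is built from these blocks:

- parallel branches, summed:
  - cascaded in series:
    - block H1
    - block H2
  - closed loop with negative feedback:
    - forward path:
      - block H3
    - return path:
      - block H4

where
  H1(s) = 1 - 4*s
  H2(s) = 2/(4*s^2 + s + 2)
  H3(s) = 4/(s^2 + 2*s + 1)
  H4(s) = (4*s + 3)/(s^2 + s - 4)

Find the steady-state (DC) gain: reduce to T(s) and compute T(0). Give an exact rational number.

Answer: -1

Working:
1. cascade H1, H2; result (2 - 8*s)/(4*s^2 + s + 2)
2. close the feedback loop around H3, H4; result (4*s^2 + 4*s - 16)/(s^4 + 3*s^3 - s^2 + 9*s + 8)
3. add (H1*H2), [H3/(1+H3*H4)] (parallel); result (-8*s^5 - 6*s^4 + 34*s^3 - 126*s^2 - 54*s - 16)/(4*s^6 + 13*s^5 + s^4 + 41*s^3 + 39*s^2 + 26*s + 16)
Step 3 gives the overall T(s). Then T(0) = -16/16 = -1.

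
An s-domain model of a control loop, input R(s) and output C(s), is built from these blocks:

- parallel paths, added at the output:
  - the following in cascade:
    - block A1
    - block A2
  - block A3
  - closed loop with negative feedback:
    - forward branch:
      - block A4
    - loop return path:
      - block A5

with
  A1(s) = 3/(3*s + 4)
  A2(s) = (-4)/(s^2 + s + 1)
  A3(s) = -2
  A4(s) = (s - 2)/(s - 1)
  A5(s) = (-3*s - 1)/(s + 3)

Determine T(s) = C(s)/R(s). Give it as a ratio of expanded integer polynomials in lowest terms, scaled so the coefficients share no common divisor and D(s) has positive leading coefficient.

Step 1. multiply A1, A2 (series) gives (-12)/(3*s^3 + 7*s^2 + 7*s + 4)
Step 2. collapse the loop (A4 forward, A5 return) gives (-s^2 - s + 6)/(2*s^2 - 7*s + 1)
Step 3. reduce the parallel group (A1*A2), A3, [A4/(1+A4*A5)]: this yields T(s), and no further normalization is needed

Answer: (-15*s^5 + 4*s^4 + 68*s^3 + 75*s^2 + 164*s + 4)/(6*s^5 - 7*s^4 - 32*s^3 - 34*s^2 - 21*s + 4)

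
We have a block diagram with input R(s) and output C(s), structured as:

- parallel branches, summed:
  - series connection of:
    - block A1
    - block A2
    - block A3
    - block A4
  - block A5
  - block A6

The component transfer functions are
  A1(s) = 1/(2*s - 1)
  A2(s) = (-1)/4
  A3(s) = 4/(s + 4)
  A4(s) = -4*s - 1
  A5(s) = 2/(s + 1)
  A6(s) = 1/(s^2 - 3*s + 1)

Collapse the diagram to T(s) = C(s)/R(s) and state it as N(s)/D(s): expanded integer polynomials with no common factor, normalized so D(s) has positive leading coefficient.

Answer: (8*s^4 - 3*s^3 - 47*s^2 + 43*s - 11)/(2*s^5 + 3*s^4 - 22*s^3 - 4*s^2 + 15*s - 4)

Working:
(1) cascade A1, A2, A3, A4, giving (4*s + 1)/(2*s^2 + 7*s - 4)
(2) parallel reduction of (A1*A2*A3*A4), A5, A6, which is the overall transfer function T(s) = C(s)/R(s) in lowest terms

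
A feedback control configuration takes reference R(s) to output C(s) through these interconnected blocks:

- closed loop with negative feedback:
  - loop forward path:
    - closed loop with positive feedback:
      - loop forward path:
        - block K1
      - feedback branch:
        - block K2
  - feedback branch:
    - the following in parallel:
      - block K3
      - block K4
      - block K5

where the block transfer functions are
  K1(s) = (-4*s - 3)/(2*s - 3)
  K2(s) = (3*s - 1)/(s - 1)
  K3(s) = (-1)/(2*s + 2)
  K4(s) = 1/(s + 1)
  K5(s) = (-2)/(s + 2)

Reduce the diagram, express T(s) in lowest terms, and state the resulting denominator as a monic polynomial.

First reduce the diagram to T(s).

Step 1. close the feedback loop around K1, K2; result (-4*s^2 + s + 3)/(14*s^2)
Step 2. reduce the parallel group K3, K4, K5; result (-3*s - 2)/(2*s^2 + 6*s + 4)
Step 3. close the feedback loop around [K1/(1-K1*K2)], (K3+K4+K5); result (-8*s^4 - 22*s^3 - 4*s^2 + 22*s + 12)/(28*s^4 + 96*s^3 + 61*s^2 - 11*s - 6)
That last expression is T(s), already simplified. Scaling its denominator by 1/28 (the reciprocal of the leading coefficient) yields the monic denominator.

Answer: s^4 + 24*s^3/7 + 61*s^2/28 - 11*s/28 - 3/14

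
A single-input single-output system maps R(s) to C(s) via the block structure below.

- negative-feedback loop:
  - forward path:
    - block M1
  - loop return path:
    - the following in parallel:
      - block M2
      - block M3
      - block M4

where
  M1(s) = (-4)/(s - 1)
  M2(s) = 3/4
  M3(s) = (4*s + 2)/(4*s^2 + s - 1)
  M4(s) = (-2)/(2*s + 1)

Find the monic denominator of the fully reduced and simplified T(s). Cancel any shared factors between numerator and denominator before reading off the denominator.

Reducing step by step:

Step 1. add M2, M3, M4 (parallel): (24*s^3 + 18*s^2 + 21*s + 13)/(32*s^3 + 24*s^2 - 4*s - 4)
Step 2. feedback reduction of M1, (M2+M3+M4): (-32*s^3 - 24*s^2 + 4*s + 4)/(8*s^4 - 26*s^3 - 25*s^2 - 21*s - 12)
That last expression is T(s), already simplified. Scaling its denominator by 1/8 (the reciprocal of the leading coefficient) yields the monic denominator.

Answer: s^4 - 13*s^3/4 - 25*s^2/8 - 21*s/8 - 3/2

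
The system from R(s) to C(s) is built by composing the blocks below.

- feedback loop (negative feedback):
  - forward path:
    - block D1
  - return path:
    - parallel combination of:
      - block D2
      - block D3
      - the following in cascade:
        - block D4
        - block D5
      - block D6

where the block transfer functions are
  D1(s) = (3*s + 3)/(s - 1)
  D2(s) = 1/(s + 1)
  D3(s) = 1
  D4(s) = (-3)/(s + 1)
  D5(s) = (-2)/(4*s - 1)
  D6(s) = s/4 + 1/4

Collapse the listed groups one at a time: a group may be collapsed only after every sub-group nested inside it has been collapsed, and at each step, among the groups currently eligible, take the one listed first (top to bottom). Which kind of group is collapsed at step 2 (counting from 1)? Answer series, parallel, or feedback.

(1) reduce the series chain D4, D5
(2) sum the parallel branches D2, D3, (D4*D5), D6
(3) apply the feedback formula to D1, (D2+D3+(D4*D5)+D6)
Step 2 collapses a parallel group.

Hence the answer: parallel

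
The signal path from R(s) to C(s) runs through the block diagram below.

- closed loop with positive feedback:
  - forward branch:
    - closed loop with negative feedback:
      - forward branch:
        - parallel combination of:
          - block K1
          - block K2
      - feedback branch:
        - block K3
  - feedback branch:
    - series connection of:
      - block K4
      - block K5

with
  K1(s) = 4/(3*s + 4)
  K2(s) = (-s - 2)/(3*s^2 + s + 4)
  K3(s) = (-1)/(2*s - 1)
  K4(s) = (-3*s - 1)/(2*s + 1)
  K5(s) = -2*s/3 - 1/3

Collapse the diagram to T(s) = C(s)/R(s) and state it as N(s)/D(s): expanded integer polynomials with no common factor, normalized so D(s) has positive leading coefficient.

Reducing step by step:

[1] add K1, K2 (parallel), giving (9*s^2 - 6*s + 8)/(9*s^3 + 15*s^2 + 16*s + 16)
[2] feedback reduction of (K1+K2), K3, giving (18*s^3 - 21*s^2 + 22*s - 8)/(18*s^4 + 21*s^3 + 8*s^2 + 22*s - 24)
[3] reduce the series chain K4, K5, giving s + 1/3
[4] close the feedback loop around [(K1+K2)/(1+(K1+K2)*K3)], (K4*K5) - this is the overall T(s), already in the required normalized form

Answer: (54*s^3 - 63*s^2 + 66*s - 24)/(108*s^3 - 21*s^2 + 68*s - 64)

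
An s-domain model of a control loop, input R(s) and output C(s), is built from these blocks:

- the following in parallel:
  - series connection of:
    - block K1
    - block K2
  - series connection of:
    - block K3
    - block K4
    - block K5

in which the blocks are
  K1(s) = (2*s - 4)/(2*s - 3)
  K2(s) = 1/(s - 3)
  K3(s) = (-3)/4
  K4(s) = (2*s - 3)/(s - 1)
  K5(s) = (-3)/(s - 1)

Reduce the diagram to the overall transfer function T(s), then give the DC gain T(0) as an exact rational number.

First reduce the diagram to T(s).

Step 1 - series reduction of K1, K2 gives (2*s - 4)/(2*s^2 - 9*s + 9)
Step 2 - cascade K3, K4, K5 gives (18*s - 27)/(4*s^2 - 8*s + 4)
Step 3 - sum the parallel branches (K1*K2), (K3*K4*K5) gives (44*s^3 - 248*s^2 + 445*s - 259)/(8*s^4 - 52*s^3 + 116*s^2 - 108*s + 36)
The step-3 result is T(s). Setting s = 0: T(0) = -259/36.

Answer: -259/36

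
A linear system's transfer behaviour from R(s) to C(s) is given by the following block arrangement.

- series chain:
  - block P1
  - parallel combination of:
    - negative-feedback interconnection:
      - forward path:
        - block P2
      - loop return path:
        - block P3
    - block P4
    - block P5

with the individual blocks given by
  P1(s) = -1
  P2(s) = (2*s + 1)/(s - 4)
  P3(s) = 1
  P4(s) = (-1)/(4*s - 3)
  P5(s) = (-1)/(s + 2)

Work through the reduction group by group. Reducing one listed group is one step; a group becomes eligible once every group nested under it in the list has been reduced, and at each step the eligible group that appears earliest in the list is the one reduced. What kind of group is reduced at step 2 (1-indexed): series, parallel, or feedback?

Reducing step by step:

Step 1. reduce the feedback loop with forward P2 and return P3
Step 2. sum the parallel branches [P2/(1+P2*P3)], P4, P5
Step 3. reduce the series chain P1, ([P2/(1+P2*P3)]+P4+P5)
Step 2 collapses a parallel group.

Answer: parallel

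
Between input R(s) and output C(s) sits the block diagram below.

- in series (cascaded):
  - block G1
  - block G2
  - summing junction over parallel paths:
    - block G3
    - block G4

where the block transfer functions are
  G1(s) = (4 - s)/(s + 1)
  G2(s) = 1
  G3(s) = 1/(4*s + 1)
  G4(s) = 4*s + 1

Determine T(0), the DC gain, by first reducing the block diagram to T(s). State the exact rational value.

Step 1: combine G3, G4 in parallel = (16*s^2 + 8*s + 2)/(4*s + 1)
Step 2: cascade G1, G2, (G3+G4) = (-16*s^3 + 56*s^2 + 30*s + 8)/(4*s^2 + 5*s + 1)
That last expression is T(s); at s = 0 only the constant terms survive, so T(0) = 8/1 = 8.

Hence the answer: 8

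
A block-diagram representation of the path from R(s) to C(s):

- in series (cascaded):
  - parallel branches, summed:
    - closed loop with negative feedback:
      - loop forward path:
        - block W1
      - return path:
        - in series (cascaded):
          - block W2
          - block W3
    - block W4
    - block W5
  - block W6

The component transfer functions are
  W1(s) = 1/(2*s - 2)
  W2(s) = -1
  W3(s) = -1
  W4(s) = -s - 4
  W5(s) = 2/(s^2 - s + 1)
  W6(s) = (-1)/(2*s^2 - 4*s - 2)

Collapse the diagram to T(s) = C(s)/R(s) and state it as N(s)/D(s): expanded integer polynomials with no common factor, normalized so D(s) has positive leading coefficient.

[1] reduce the series chain W2, W3 gives 1
[2] collapse the loop (W1 forward, (W2*W3) return) gives 1/(2*s - 1)
[3] sum the parallel branches [W1/(1+W1*(W2*W3))], W4, W5 gives (-2*s^4 - 5*s^3 + 10*s^2 - 8*s + 3)/(2*s^3 - 3*s^2 + 3*s - 1)
[4] series reduction of ([W1/(1+W1*(W2*W3))]+W4+W5), W6: this yields T(s), and no further normalization is needed

Therefore the answer is (2*s^4 + 5*s^3 - 10*s^2 + 8*s - 3)/(4*s^5 - 14*s^4 + 14*s^3 - 8*s^2 - 2*s + 2).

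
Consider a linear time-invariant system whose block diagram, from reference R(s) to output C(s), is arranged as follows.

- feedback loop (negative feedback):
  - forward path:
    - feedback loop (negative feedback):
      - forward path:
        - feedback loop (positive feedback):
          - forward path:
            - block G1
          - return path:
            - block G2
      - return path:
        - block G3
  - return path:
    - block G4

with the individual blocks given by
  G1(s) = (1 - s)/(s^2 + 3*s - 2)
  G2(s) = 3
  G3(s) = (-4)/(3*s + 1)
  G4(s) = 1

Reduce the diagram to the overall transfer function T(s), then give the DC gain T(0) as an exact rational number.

The answer is -1/8.

Reasoning:
Step 1: feedback reduction of G1, G2, giving (1 - s)/(s^2 + 6*s - 5)
Step 2: close the feedback loop around [G1/(1-G1*G2)], G3, giving (-3*s^2 + 2*s + 1)/(3*s^3 + 19*s^2 - 5*s - 9)
Step 3: close the feedback loop around [[G1/(1-G1*G2)]/(1+[G1/(1-G1*G2)]*G3)], G4, giving (-3*s^2 + 2*s + 1)/(3*s^3 + 16*s^2 - 3*s - 8)
That last expression is T(s); at s = 0 only the constant terms survive, so T(0) = 1/(-8) = -1/8.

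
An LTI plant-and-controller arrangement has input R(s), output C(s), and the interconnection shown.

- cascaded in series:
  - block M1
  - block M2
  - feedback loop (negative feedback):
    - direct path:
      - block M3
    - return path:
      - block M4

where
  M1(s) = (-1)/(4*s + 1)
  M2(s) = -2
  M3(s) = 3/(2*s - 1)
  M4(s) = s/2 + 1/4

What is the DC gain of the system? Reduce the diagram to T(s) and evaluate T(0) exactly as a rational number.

[1] apply the feedback formula to M3, M4, giving 12/(14*s - 1)
[2] reduce the series chain M1, M2, [M3/(1+M3*M4)], giving 24/(56*s^2 + 10*s - 1)
That last expression is T(s); at s = 0 only the constant terms survive, so T(0) = 24/(-1) = -24.

Hence the answer: -24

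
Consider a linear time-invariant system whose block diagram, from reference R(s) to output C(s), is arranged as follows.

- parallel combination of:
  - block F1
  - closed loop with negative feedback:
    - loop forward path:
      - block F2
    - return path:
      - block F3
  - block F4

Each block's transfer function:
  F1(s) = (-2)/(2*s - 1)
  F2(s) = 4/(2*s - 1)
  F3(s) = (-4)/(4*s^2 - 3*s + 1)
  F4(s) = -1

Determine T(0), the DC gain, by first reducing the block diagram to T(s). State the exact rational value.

Reducing step by step:

Step 1: reduce the feedback loop with forward F2 and return F3; result (16*s^2 - 12*s + 4)/(8*s^3 - 10*s^2 + 5*s - 17)
Step 2: add F1, [F2/(1+F2*F3)], F4 (parallel); result (-16*s^4 + 44*s^3 - 40*s^2 + 49*s + 13)/(16*s^4 - 28*s^3 + 20*s^2 - 39*s + 17)
Evaluating the step-2 result (the overall T(s)) at s = 0 gives T(0) = 13/17.

Answer: 13/17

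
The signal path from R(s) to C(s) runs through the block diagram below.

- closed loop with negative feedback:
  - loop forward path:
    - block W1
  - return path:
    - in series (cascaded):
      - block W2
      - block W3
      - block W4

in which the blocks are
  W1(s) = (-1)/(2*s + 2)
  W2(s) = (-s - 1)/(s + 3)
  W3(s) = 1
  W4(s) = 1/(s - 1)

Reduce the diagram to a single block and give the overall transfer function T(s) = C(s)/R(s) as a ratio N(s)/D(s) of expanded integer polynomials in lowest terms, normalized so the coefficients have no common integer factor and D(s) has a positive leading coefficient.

The answer is (-s^2 - 2*s + 3)/(2*s^3 + 6*s^2 - s - 5).

Reasoning:
Step 1 - reduce the series chain W2, W3, W4 = (-s - 1)/(s^2 + 2*s - 3)
Step 2 - collapse the loop (W1 forward, (W2*W3*W4) return): this yields T(s), and no further normalization is needed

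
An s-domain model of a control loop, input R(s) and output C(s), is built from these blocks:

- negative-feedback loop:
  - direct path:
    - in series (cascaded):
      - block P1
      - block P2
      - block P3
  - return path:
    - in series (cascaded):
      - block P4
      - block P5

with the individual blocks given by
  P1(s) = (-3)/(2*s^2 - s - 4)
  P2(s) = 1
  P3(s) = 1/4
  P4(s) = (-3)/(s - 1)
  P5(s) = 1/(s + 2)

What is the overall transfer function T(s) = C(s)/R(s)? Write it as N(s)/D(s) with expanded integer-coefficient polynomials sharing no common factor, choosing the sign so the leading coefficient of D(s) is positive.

Answer: (-3*s^2 - 3*s + 6)/(8*s^4 + 4*s^3 - 36*s^2 - 8*s + 41)

Working:
1. combine P1, P2, P3 in series gives (-3)/(8*s^2 - 4*s - 16)
2. multiply P4, P5 (series) gives (-3)/(s^2 + s - 2)
3. reduce the feedback loop with forward (P1*P2*P3) and return (P4*P5), giving the overall T(s)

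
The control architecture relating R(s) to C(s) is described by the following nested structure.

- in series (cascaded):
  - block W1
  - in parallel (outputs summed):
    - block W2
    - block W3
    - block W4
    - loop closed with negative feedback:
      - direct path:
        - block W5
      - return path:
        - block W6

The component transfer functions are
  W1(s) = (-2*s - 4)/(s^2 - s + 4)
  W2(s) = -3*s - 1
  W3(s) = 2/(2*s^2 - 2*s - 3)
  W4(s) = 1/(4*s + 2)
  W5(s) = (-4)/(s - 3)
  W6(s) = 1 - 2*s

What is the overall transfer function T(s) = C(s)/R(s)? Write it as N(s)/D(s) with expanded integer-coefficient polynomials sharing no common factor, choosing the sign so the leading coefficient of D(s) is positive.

[1] collapse the loop (W5 forward, W6 return) -> (-4)/(9*s - 7)
[2] reduce the parallel group W2, W3, W4, [W5/(1+W5*W6)] -> (-216*s^5 + 204*s^4 + 426*s^3 - 2*s^2 - 153*s - 25)/(72*s^4 - 92*s^3 - 116*s^2 + 58*s + 42)
[3] multiply W1, (W2+W3+W4+[W5/(1+W5*W6)]) (series); the result is T(s) itself (integer coefficients, no common factor, positive leading denominator coefficient)

Final answer: (216*s^6 + 228*s^5 - 834*s^4 - 850*s^3 + 157*s^2 + 331*s + 50)/(36*s^6 - 82*s^5 + 132*s^4 - 97*s^3 - 240*s^2 + 95*s + 84)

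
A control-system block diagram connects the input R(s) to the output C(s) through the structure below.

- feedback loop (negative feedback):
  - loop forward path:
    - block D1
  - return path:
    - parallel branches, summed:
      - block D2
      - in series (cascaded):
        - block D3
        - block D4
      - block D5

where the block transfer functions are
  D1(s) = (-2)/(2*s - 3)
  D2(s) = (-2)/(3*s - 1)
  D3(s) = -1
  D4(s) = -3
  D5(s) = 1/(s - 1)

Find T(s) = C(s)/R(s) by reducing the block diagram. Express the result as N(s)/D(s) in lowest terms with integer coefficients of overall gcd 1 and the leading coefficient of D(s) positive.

The answer is (-6*s^2 + 8*s - 2)/(6*s^3 - 35*s^2 + 36*s - 11).

Reasoning:
Step 1 - multiply D3, D4 (series) -> 3
Step 2 - combine D2, (D3*D4), D5 in parallel -> (9*s^2 - 11*s + 4)/(3*s^2 - 4*s + 1)
Step 3 - reduce the feedback loop with forward D1 and return (D2+(D3*D4)+D5); the result is T(s) itself (integer coefficients, no common factor, positive leading denominator coefficient)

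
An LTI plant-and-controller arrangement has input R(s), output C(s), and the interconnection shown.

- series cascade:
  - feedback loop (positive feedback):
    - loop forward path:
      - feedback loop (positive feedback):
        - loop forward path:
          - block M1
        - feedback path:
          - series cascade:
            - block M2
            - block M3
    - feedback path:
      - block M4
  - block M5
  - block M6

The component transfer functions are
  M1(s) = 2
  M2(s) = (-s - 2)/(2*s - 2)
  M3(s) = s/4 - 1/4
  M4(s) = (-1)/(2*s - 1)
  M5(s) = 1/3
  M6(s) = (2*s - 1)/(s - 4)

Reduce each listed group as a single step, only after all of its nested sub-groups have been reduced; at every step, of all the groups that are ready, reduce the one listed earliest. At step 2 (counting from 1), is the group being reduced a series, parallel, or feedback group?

Step 1 - cascade M2, M3
Step 2 - feedback reduction of M1, (M2*M3)
Step 3 - apply the feedback formula to [M1/(1-M1*(M2*M3))], M4
Step 4 - reduce the series chain [[M1/(1-M1*(M2*M3))]/(1-[M1/(1-M1*(M2*M3))]*M4)], M5, M6
At step 2 the group reduced is feedback.

Answer: feedback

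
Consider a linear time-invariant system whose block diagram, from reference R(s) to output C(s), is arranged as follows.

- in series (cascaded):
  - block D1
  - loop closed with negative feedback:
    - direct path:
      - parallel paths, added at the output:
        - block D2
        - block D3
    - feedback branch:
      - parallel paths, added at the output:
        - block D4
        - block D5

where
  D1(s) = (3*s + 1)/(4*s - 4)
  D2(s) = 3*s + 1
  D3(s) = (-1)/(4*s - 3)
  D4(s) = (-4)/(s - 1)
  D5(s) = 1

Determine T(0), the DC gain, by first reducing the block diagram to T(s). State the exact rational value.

First reduce the diagram to T(s).

(1) parallel reduction of D2, D3, giving (12*s^2 - 5*s - 4)/(4*s - 3)
(2) add D4, D5 (parallel), giving (s - 5)/(s - 1)
(3) feedback reduction of (D2+D3), (D4+D5), giving (12*s^3 - 17*s^2 + s + 4)/(12*s^3 - 61*s^2 + 14*s + 23)
(4) multiply D1, [(D2+D3)/(1+(D2+D3)*(D4+D5))] (series), giving (36*s^3 - 3*s^2 - 17*s - 4)/(48*s^3 - 244*s^2 + 56*s + 92)
Evaluating the step-4 result (the overall T(s)) at s = 0 gives T(0) = -4/92 = -1/23.

Answer: -1/23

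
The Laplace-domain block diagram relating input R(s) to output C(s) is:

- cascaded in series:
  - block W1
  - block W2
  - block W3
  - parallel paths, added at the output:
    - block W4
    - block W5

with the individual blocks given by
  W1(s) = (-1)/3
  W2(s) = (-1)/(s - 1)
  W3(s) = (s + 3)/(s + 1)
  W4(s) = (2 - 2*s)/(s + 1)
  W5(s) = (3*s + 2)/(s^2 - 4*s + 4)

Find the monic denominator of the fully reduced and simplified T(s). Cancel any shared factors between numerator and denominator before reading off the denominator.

Reducing step by step:

Step 1 - parallel reduction of W4, W5 -> (-2*s^3 + 13*s^2 - 11*s + 10)/(s^3 - 3*s^2 + 4)
Step 2 - multiply W1, W2, W3, (W4+W5) (series) -> (-2*s^4 + 7*s^3 + 28*s^2 - 23*s + 30)/(3*s^5 - 9*s^4 - 3*s^3 + 21*s^2 - 12)
The result of step 2 is T(s) in lowest terms. Its denominator has leading coefficient 3; dividing the denominator through by 3 makes it monic.

Answer: s^5 - 3*s^4 - s^3 + 7*s^2 - 4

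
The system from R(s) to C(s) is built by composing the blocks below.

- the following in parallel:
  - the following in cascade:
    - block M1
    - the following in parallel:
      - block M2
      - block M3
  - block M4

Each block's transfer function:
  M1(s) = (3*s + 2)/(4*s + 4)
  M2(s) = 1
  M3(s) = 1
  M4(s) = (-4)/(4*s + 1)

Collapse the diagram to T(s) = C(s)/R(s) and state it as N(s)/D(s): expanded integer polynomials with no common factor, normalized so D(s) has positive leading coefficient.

The answer is (12*s^2 + 3*s - 6)/(8*s^2 + 10*s + 2).

Reasoning:
Step 1. reduce the parallel group M2, M3; result 2
Step 2. cascade M1, (M2+M3); result (3*s + 2)/(2*s + 2)
Step 3. sum the parallel branches (M1*(M2+M3)), M4: this yields T(s), and no further normalization is needed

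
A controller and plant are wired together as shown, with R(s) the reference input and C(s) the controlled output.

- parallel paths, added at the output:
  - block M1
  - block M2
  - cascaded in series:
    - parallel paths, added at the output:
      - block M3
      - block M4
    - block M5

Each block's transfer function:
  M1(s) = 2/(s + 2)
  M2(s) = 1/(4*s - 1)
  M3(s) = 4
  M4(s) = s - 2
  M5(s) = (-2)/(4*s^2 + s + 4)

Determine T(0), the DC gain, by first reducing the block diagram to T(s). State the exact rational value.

The answer is -1.

Reasoning:
Step 1: sum the parallel branches M3, M4: s + 2
Step 2: reduce the series chain (M3+M4), M5: (-2*s - 4)/(4*s^2 + s + 4)
Step 3: parallel reduction of M1, M2, ((M3+M4)*M5): (28*s^3 - 21*s^2 + 12*s + 8)/(16*s^4 + 32*s^3 + 15*s^2 + 26*s - 8)
That last expression is T(s); at s = 0 only the constant terms survive, so T(0) = 8/(-8) = -1.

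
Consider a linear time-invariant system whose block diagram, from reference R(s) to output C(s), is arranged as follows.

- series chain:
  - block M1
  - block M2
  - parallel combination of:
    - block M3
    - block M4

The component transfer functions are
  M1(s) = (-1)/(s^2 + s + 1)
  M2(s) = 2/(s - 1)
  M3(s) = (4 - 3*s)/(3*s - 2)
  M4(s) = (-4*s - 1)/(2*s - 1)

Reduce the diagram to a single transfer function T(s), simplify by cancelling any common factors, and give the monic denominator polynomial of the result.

First reduce the diagram to T(s).

1. parallel reduction of M3, M4 = (-18*s^2 + 16*s - 2)/(6*s^2 - 7*s + 2)
2. cascade M1, M2, (M3+M4) = (36*s^2 - 32*s + 4)/(6*s^5 - 7*s^4 + 2*s^3 - 6*s^2 + 7*s - 2)
That last expression is T(s), already simplified. Scaling its denominator by 1/6 (the reciprocal of the leading coefficient) yields the monic denominator.

Answer: s^5 - 7*s^4/6 + s^3/3 - s^2 + 7*s/6 - 1/3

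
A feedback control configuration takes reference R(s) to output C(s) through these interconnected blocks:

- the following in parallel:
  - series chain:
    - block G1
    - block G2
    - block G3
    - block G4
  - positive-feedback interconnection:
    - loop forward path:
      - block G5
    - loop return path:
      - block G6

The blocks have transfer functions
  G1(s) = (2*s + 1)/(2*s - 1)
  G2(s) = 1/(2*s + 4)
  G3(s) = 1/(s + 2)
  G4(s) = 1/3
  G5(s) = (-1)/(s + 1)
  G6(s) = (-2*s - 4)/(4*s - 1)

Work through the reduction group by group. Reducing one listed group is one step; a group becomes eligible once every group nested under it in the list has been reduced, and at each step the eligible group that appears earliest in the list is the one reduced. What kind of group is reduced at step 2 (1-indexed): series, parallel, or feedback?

The answer is feedback.

Reasoning:
Step 1 - multiply G1, G2, G3, G4 (series)
Step 2 - close the feedback loop around G5, G6
Step 3 - sum the parallel branches (G1*G2*G3*G4), [G5/(1-G5*G6)]
So the answer for step 2 is feedback.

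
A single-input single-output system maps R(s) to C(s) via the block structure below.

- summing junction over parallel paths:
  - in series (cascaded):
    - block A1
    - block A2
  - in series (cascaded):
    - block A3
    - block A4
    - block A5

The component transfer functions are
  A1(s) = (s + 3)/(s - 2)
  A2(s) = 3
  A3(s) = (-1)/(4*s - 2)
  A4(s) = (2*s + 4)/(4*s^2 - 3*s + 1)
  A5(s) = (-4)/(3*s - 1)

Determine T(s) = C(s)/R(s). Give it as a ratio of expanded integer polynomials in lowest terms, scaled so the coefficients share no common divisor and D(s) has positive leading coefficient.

First reduce the diagram to T(s).

(1) cascade A1, A2: (3*s + 9)/(s - 2)
(2) reduce the series chain A3, A4, A5: (4*s + 8)/(24*s^4 - 38*s^3 + 25*s^2 - 8*s + 1)
(3) add (A1*A2), (A3*A4*A5) (parallel), which is the overall transfer function T(s) = C(s)/R(s) in lowest terms

Answer: (72*s^5 + 102*s^4 - 267*s^3 + 205*s^2 - 69*s - 7)/(24*s^5 - 86*s^4 + 101*s^3 - 58*s^2 + 17*s - 2)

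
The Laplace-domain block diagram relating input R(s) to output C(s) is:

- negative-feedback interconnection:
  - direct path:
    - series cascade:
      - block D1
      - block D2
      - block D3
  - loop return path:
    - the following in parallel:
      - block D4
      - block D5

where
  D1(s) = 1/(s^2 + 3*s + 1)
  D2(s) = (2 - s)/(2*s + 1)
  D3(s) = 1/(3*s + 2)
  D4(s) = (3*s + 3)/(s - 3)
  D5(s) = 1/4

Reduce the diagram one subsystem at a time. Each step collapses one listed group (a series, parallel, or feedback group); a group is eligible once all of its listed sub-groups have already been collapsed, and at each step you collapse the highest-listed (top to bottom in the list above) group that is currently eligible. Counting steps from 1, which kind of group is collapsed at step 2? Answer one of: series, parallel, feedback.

The answer is parallel.

Reasoning:
[1] series reduction of D1, D2, D3
[2] parallel reduction of D4, D5
[3] feedback reduction of (D1*D2*D3), (D4+D5)
Step 2 collapses a parallel group.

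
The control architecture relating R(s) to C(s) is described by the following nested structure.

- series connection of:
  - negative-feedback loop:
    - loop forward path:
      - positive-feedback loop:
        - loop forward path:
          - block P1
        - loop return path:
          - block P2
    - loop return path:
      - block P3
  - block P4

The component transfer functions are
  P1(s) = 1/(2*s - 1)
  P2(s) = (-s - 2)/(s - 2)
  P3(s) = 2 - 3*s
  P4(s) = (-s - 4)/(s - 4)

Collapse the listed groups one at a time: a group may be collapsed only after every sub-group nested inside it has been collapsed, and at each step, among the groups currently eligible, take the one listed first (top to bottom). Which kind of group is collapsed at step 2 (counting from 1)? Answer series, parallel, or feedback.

Reducing step by step:

[1] reduce the feedback loop with forward P1 and return P2
[2] feedback reduction of [P1/(1-P1*P2)], P3
[3] reduce the series chain [[P1/(1-P1*P2)]/(1+[P1/(1-P1*P2)]*P3)], P4
At step 2 the group reduced is feedback.

Answer: feedback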